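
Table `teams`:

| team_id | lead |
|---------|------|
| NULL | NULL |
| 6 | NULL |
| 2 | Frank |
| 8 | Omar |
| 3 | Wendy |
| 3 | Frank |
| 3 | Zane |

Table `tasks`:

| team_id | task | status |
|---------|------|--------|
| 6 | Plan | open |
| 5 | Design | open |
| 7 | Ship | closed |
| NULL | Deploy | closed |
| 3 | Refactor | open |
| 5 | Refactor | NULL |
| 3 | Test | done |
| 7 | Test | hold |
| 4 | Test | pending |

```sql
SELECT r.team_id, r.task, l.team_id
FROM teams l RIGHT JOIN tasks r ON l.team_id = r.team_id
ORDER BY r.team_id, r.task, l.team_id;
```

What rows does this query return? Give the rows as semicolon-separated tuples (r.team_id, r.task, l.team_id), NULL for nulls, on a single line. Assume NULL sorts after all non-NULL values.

(3, Refactor, 3); (3, Refactor, 3); (3, Refactor, 3); (3, Test, 3); (3, Test, 3); (3, Test, 3); (4, Test, NULL); (5, Design, NULL); (5, Refactor, NULL); (6, Plan, 6); (7, Ship, NULL); (7, Test, NULL); (NULL, Deploy, NULL)

RIGHT JOIN keeps every row from `tasks`; unmatched rows get NULL for `teams`'s columns.
Matching on l.team_id = r.team_id. A NULL in a compared column never satisfies the condition.
Matched pairs: 7; unmatched r rows kept: 6.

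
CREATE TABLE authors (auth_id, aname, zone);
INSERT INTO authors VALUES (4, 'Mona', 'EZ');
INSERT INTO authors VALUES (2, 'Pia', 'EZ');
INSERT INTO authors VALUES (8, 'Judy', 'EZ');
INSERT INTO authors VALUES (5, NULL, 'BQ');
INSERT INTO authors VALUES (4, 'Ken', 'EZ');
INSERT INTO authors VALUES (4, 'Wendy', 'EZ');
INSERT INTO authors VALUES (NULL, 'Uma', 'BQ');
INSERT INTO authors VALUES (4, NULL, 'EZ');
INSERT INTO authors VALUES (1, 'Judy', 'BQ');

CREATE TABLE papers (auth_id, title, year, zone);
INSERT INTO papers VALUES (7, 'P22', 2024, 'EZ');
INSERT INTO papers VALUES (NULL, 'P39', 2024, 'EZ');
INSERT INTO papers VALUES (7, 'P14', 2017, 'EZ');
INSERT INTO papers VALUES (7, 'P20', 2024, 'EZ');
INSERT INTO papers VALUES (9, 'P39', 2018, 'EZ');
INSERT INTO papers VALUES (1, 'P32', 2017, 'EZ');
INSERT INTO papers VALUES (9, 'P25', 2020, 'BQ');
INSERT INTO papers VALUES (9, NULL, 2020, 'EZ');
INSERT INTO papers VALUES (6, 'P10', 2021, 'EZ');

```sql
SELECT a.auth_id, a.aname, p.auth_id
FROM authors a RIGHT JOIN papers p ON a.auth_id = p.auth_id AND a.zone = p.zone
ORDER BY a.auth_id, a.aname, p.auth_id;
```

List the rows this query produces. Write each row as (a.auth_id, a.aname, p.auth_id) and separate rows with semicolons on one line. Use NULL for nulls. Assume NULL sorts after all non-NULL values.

(NULL, NULL, 1); (NULL, NULL, 6); (NULL, NULL, 7); (NULL, NULL, 7); (NULL, NULL, 7); (NULL, NULL, 9); (NULL, NULL, 9); (NULL, NULL, 9); (NULL, NULL, NULL)

RIGHT JOIN keeps every row from `papers`; unmatched rows get NULL for `authors`'s columns.
Matching on a.auth_id = p.auth_id AND a.zone = p.zone. A NULL in a compared column never satisfies the condition.
Matched pairs: 0; unmatched p rows kept: 9.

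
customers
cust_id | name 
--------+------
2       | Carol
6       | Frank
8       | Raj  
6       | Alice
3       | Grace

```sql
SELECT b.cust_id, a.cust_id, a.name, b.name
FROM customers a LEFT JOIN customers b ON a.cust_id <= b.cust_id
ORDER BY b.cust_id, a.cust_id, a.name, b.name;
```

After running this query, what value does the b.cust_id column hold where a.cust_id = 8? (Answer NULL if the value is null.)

8

LEFT JOIN keeps every row from `customers a`; unmatched rows get NULL for `customers b`'s columns.
Matching on a.cust_id <= b.cust_id.
- a (cust_id=2) pairs with 5 row(s) of b.
- a (cust_id=6) pairs with 3 row(s) of b.
- a (cust_id=8) pairs with 1 row(s) of b.
- a (cust_id=6) pairs with 3 row(s) of b.
- a (cust_id=3) pairs with 4 row(s) of b.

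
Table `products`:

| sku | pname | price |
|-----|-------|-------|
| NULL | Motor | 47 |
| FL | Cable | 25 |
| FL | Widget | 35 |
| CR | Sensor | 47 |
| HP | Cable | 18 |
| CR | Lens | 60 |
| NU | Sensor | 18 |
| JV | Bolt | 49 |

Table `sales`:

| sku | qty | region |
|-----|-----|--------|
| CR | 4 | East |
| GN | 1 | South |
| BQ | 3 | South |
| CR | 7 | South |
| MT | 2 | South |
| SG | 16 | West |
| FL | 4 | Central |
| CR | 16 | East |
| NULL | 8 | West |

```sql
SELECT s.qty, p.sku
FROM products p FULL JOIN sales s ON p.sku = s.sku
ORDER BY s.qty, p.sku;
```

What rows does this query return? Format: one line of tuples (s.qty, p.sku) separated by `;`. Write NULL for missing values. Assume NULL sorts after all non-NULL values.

(1, NULL); (2, NULL); (3, NULL); (4, CR); (4, CR); (4, FL); (4, FL); (7, CR); (7, CR); (8, NULL); (16, CR); (16, CR); (16, NULL); (NULL, HP); (NULL, JV); (NULL, NU); (NULL, NULL)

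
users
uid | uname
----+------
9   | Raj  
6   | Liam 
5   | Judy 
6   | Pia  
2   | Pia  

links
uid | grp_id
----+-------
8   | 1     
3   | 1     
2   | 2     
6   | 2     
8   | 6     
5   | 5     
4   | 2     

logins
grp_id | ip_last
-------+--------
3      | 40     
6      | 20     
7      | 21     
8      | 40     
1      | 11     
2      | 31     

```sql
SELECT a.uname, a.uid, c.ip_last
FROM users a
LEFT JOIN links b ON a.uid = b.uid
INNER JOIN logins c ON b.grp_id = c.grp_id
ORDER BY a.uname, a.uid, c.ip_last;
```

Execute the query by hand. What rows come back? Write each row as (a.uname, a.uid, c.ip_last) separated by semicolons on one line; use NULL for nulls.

(Liam, 6, 31); (Pia, 2, 31); (Pia, 6, 31)

Evaluate left to right. First `users a LEFT JOIN links b` on uid: 5 row(s).
Then INNER JOIN `logins c` on grp_id: keep only rows whose b.grp_id appears in c.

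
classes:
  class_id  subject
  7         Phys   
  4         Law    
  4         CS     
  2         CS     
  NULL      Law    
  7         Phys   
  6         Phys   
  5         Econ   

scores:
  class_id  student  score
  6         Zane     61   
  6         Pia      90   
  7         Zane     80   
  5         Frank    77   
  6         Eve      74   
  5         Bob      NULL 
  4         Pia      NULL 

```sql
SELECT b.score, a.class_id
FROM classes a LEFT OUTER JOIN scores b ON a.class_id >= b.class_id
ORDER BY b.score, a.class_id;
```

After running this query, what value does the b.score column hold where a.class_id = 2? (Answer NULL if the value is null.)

NULL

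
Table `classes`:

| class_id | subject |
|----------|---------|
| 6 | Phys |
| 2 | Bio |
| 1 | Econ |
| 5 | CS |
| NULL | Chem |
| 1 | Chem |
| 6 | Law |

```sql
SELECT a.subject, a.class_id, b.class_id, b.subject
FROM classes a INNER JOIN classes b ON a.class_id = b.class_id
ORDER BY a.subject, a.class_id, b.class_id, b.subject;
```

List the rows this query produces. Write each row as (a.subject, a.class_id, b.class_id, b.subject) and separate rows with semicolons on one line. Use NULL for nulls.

(Bio, 2, 2, Bio); (CS, 5, 5, CS); (Chem, 1, 1, Chem); (Chem, 1, 1, Econ); (Econ, 1, 1, Chem); (Econ, 1, 1, Econ); (Law, 6, 6, Law); (Law, 6, 6, Phys); (Phys, 6, 6, Law); (Phys, 6, 6, Phys)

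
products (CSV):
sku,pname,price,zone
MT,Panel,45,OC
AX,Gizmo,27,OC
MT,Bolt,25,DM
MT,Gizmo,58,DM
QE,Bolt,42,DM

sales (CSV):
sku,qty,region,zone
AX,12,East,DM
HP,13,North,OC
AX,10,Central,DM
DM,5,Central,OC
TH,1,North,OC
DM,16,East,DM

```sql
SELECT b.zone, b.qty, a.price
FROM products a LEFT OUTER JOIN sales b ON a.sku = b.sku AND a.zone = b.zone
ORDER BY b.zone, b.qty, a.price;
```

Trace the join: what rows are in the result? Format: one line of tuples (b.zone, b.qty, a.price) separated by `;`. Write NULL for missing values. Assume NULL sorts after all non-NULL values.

(NULL, NULL, 25); (NULL, NULL, 27); (NULL, NULL, 42); (NULL, NULL, 45); (NULL, NULL, 58)

LEFT JOIN keeps every row from `products`; unmatched rows get NULL for `sales`'s columns.
Matching on a.sku = b.sku AND a.zone = b.zone.
- a (sku=MT, zone=OC) has no partner → padded with NULL.
- a (sku=AX, zone=OC) has no partner → padded with NULL.
- a (sku=MT, zone=DM) has no partner → padded with NULL.
- a (sku=MT, zone=DM) has no partner → padded with NULL.
- a (sku=QE, zone=DM) has no partner → padded with NULL.
After projecting and ordering:
b.zone | b.qty | a.price
NULL | NULL | 25
NULL | NULL | 27
NULL | NULL | 42
NULL | NULL | 45
NULL | NULL | 58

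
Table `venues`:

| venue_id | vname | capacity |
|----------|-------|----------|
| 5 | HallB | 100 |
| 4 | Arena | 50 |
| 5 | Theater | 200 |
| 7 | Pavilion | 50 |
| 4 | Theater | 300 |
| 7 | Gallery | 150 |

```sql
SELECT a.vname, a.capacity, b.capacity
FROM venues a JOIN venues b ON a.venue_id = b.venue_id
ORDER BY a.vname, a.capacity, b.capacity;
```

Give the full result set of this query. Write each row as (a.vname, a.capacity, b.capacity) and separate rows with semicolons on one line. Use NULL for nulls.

(Arena, 50, 50); (Arena, 50, 300); (Gallery, 150, 50); (Gallery, 150, 150); (HallB, 100, 100); (HallB, 100, 200); (Pavilion, 50, 50); (Pavilion, 50, 150); (Theater, 200, 100); (Theater, 200, 200); (Theater, 300, 50); (Theater, 300, 300)

INNER JOIN keeps only pairs where the ON condition holds.
Matching on a.venue_id = b.venue_id.
- a row (venue_id=5): matches 2 b row(s) → 2 output row(s).
- a row (venue_id=4): matches 2 b row(s) → 2 output row(s).
- a row (venue_id=5): matches 2 b row(s) → 2 output row(s).
- a row (venue_id=7): matches 2 b row(s) → 2 output row(s).
- a row (venue_id=4): matches 2 b row(s) → 2 output row(s).
- a row (venue_id=7): matches 2 b row(s) → 2 output row(s).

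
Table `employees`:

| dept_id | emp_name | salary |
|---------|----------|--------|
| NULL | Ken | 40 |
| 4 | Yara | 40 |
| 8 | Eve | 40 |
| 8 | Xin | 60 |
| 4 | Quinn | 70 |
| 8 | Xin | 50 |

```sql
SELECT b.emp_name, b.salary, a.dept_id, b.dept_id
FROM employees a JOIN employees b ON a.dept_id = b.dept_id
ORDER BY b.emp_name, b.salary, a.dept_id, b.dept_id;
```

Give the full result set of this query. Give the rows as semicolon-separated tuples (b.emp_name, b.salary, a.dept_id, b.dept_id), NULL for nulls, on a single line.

INNER JOIN keeps only pairs where the ON condition holds.
Matching on a.dept_id = b.dept_id. A NULL in a compared column never satisfies the condition.
- a (dept_id=NULL) has no partner → excluded.
- a (dept_id=4) pairs with 2 row(s) of b.
- a (dept_id=8) pairs with 3 row(s) of b.
- a (dept_id=8) pairs with 3 row(s) of b.
- a (dept_id=4) pairs with 2 row(s) of b.
- a (dept_id=8) pairs with 3 row(s) of b.

(Eve, 40, 8, 8); (Eve, 40, 8, 8); (Eve, 40, 8, 8); (Quinn, 70, 4, 4); (Quinn, 70, 4, 4); (Xin, 50, 8, 8); (Xin, 50, 8, 8); (Xin, 50, 8, 8); (Xin, 60, 8, 8); (Xin, 60, 8, 8); (Xin, 60, 8, 8); (Yara, 40, 4, 4); (Yara, 40, 4, 4)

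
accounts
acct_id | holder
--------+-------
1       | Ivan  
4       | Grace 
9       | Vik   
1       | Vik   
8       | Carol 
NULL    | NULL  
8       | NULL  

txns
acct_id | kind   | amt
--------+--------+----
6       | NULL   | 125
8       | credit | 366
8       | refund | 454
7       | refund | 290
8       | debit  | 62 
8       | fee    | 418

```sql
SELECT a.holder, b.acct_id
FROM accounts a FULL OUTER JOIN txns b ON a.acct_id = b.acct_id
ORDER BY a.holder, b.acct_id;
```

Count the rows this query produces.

15

FULL OUTER JOIN keeps every row from both sides; unmatched rows get NULL for the other side's columns.
Matching on a.acct_id = b.acct_id. A NULL in a compared column never satisfies the condition.
Matched pairs: 8; unmatched a rows kept: 5; unmatched b rows kept: 2.
Total: 8 matched + 7 padded = 15 rows.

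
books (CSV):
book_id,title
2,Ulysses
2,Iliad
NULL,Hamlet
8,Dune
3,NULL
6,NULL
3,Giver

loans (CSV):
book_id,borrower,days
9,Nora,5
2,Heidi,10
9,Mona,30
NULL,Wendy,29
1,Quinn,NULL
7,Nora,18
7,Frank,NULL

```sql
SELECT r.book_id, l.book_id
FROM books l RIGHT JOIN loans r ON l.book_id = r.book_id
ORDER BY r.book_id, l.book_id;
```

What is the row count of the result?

8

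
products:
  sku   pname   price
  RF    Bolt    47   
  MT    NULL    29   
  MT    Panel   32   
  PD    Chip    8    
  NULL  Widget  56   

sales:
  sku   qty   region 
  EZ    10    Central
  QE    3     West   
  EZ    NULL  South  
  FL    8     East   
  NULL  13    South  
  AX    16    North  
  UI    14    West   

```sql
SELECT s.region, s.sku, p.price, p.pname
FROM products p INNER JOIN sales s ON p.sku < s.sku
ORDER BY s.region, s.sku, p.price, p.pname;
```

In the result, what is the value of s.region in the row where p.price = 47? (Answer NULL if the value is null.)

West

INNER JOIN keeps only pairs where the ON condition holds.
Matching on p.sku < s.sku. A NULL in a compared column never satisfies the condition.
- p[0] sku=RF → 1 match(es) in s → 1 row(s).
- p[1] sku=MT → 2 match(es) in s → 2 row(s).
- p[2] sku=MT → 2 match(es) in s → 2 row(s).
- p[3] sku=PD → 2 match(es) in s → 2 row(s).
- p[4] sku=NULL → no match; dropped.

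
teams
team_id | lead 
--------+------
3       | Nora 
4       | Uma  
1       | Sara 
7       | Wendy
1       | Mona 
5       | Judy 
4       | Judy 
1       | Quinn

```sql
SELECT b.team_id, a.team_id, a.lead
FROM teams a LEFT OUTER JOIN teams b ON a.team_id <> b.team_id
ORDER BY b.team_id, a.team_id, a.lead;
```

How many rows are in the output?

48

LEFT JOIN keeps every row from `teams a`; unmatched rows get NULL for `teams b`'s columns.
Matching on a.team_id <> b.team_id.
Matched pairs: 48; unmatched a rows kept: 0.
Total: 48 rows.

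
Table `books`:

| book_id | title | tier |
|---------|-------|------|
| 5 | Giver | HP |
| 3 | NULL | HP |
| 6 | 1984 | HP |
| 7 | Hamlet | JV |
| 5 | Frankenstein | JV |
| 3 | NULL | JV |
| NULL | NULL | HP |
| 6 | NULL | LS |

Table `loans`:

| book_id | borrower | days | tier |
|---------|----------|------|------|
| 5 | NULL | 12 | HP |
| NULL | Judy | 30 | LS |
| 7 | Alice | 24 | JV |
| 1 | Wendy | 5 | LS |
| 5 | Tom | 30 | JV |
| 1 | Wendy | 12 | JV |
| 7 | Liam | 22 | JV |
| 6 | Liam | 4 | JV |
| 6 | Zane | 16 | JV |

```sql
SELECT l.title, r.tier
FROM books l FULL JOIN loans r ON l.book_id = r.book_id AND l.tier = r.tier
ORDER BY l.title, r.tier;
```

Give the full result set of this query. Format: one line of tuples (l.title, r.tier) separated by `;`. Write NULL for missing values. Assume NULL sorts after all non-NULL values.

FULL OUTER JOIN keeps every row from both sides; unmatched rows get NULL for the other side's columns.
Matching on l.book_id = r.book_id AND l.tier = r.tier. A NULL in a compared column never satisfies the condition.
- book_id=5, tier=HP: 1 matching r row(s), so 1 row(s) emitted.
- book_id=3, tier=HP: no r row matches, row kept with r columns NULL.
- book_id=6, tier=HP: no r row matches, row kept with r columns NULL.
- book_id=7, tier=JV: 2 matching r row(s), so 2 row(s) emitted.
- book_id=5, tier=JV: 1 matching r row(s), so 1 row(s) emitted.
- book_id=3, tier=JV: no r row matches, row kept with r columns NULL.
- book_id=NULL, tier=HP: no r row matches, row kept with r columns NULL.
- book_id=6, tier=LS: no r row matches, row kept with r columns NULL.
- 5 r row(s) had no l match → kept, l columns NULL.

(1984, NULL); (Frankenstein, JV); (Giver, HP); (Hamlet, JV); (Hamlet, JV); (NULL, JV); (NULL, JV); (NULL, JV); (NULL, LS); (NULL, LS); (NULL, NULL); (NULL, NULL); (NULL, NULL); (NULL, NULL)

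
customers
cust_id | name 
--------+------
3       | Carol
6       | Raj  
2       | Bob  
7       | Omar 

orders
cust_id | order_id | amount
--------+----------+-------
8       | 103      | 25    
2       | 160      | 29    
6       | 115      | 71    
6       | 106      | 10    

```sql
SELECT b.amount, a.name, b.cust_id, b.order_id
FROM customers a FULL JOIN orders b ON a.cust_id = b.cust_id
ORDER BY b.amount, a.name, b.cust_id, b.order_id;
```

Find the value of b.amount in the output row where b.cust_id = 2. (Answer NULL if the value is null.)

FULL OUTER JOIN keeps every row from both sides; unmatched rows get NULL for the other side's columns.
Matching on a.cust_id = b.cust_id.
Matched pairs: 3; unmatched a rows kept: 2; unmatched b rows kept: 1.

29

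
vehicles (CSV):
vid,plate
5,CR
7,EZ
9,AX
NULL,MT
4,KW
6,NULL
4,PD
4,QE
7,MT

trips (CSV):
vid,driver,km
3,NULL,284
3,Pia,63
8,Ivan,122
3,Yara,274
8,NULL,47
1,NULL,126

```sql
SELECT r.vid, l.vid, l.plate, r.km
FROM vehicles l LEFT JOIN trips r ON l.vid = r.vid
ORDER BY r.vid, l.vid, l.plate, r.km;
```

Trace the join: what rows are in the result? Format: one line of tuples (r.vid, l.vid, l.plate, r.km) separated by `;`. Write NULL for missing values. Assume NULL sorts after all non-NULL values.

(NULL, 4, KW, NULL); (NULL, 4, PD, NULL); (NULL, 4, QE, NULL); (NULL, 5, CR, NULL); (NULL, 6, NULL, NULL); (NULL, 7, EZ, NULL); (NULL, 7, MT, NULL); (NULL, 9, AX, NULL); (NULL, NULL, MT, NULL)

LEFT JOIN keeps every row from `vehicles`; unmatched rows get NULL for `trips`'s columns.
Matching on l.vid = r.vid. A NULL in a compared column never satisfies the condition.
- vid=5: no r row matches, row kept with r columns NULL.
- vid=7: no r row matches, row kept with r columns NULL.
- vid=9: no r row matches, row kept with r columns NULL.
- vid=NULL: no r row matches, row kept with r columns NULL.
- vid=4: no r row matches, row kept with r columns NULL.
- vid=6: no r row matches, row kept with r columns NULL.
- vid=4: no r row matches, row kept with r columns NULL.
- vid=4: no r row matches, row kept with r columns NULL.
- vid=7: no r row matches, row kept with r columns NULL.
After projecting and ordering:
r.vid | l.vid | l.plate | r.km
NULL | 4 | KW | NULL
NULL | 4 | PD | NULL
NULL | 4 | QE | NULL
NULL | 5 | CR | NULL
NULL | 6 | NULL | NULL
NULL | 7 | EZ | NULL
NULL | 7 | MT | NULL
NULL | 9 | AX | NULL
NULL | NULL | MT | NULL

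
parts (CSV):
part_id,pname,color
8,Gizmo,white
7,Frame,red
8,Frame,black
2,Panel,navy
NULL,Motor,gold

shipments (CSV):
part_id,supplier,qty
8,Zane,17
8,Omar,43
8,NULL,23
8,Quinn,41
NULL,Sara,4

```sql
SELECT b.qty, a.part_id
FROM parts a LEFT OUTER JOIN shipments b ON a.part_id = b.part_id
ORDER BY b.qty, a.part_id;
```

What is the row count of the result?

LEFT JOIN keeps every row from `parts`; unmatched rows get NULL for `shipments`'s columns.
Matching on a.part_id = b.part_id. A NULL in a compared column never satisfies the condition.
- part_id=8: 4 matching b row(s), so 4 row(s) emitted.
- part_id=7: no b row matches, row kept with b columns NULL.
- part_id=8: 4 matching b row(s), so 4 row(s) emitted.
- part_id=2: no b row matches, row kept with b columns NULL.
- part_id=NULL: no b row matches, row kept with b columns NULL.
Total: 8 matched + 3 padded = 11 rows.

11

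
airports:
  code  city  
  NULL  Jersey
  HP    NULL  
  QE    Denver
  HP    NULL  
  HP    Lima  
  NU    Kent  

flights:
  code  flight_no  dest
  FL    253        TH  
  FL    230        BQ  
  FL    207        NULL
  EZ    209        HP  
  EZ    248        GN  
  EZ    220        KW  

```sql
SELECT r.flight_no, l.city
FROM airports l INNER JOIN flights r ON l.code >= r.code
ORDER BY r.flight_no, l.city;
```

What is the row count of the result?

30

INNER JOIN keeps only pairs where the ON condition holds.
Matching on l.code >= r.code. A NULL in a compared column never satisfies the condition.
Matched pairs: 30.
Total: 30 rows.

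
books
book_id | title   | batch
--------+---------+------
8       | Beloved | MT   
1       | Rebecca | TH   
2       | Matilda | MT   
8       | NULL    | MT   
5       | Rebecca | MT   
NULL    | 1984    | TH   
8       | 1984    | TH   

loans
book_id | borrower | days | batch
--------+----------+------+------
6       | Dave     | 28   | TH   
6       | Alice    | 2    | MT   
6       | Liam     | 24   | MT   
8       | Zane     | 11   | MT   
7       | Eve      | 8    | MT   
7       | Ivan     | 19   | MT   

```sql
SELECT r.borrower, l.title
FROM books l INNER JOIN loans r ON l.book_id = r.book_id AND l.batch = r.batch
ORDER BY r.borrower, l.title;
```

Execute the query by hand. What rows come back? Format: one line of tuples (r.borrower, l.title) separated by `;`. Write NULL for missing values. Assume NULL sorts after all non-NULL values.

(Zane, Beloved); (Zane, NULL)

INNER JOIN keeps only pairs where the ON condition holds.
Matching on l.book_id = r.book_id AND l.batch = r.batch. A NULL in a compared column never satisfies the condition.
- l (book_id=8, batch=MT) pairs with 1 row(s) of r.
- l (book_id=1, batch=TH) has no partner → excluded.
- l (book_id=2, batch=MT) has no partner → excluded.
- l (book_id=8, batch=MT) pairs with 1 row(s) of r.
- l (book_id=5, batch=MT) has no partner → excluded.
- l (book_id=NULL, batch=TH) has no partner → excluded.
- l (book_id=8, batch=TH) has no partner → excluded.
After projecting and ordering:
r.borrower | l.title
Zane | Beloved
Zane | NULL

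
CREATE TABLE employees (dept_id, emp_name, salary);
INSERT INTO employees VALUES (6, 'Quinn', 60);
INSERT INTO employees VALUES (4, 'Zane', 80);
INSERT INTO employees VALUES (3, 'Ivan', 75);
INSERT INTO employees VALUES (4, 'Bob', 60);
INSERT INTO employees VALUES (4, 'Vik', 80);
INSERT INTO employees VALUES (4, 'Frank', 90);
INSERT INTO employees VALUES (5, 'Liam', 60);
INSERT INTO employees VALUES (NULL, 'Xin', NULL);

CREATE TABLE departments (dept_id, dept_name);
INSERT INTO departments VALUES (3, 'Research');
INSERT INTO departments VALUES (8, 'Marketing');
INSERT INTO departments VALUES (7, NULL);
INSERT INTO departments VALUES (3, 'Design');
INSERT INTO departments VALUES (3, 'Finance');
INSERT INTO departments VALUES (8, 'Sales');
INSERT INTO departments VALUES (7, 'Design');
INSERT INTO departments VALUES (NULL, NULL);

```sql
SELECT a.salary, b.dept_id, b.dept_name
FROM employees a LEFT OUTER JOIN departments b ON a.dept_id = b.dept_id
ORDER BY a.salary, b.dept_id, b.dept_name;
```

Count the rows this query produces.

10

LEFT JOIN keeps every row from `employees`; unmatched rows get NULL for `departments`'s columns.
Matching on a.dept_id = b.dept_id. A NULL in a compared column never satisfies the condition.
- a[0] dept_id=6 → no match; kept with NULLs on the b side.
- a[1] dept_id=4 → no match; kept with NULLs on the b side.
- a[2] dept_id=3 → 3 match(es) in b → 3 row(s).
- a[3] dept_id=4 → no match; kept with NULLs on the b side.
- a[4] dept_id=4 → no match; kept with NULLs on the b side.
- a[5] dept_id=4 → no match; kept with NULLs on the b side.
- a[6] dept_id=5 → no match; kept with NULLs on the b side.
- a[7] dept_id=NULL → no match; kept with NULLs on the b side.
Total: 3 matched + 7 padded = 10 rows.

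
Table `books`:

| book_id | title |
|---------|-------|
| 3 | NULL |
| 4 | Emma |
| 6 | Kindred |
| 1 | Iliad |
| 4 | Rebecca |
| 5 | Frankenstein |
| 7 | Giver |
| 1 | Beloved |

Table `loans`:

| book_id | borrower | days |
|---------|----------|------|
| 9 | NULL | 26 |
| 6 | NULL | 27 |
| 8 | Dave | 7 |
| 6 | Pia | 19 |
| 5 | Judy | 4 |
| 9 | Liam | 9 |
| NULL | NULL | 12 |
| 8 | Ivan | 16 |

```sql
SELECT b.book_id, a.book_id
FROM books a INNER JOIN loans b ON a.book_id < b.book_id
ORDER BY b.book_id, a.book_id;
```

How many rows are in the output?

INNER JOIN keeps only pairs where the ON condition holds.
Matching on a.book_id < b.book_id. A NULL in a compared column never satisfies the condition.
Matched pairs: 49.
Total: 49 rows.

49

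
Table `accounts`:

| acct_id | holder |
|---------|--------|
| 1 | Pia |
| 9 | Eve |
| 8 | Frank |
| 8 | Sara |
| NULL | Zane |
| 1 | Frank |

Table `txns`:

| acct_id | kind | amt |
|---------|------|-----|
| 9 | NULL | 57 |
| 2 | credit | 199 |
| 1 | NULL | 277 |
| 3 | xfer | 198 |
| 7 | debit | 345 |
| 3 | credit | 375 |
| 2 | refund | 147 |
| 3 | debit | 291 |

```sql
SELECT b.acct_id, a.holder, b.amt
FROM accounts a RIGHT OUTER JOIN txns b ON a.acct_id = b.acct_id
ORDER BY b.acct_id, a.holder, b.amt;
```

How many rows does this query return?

9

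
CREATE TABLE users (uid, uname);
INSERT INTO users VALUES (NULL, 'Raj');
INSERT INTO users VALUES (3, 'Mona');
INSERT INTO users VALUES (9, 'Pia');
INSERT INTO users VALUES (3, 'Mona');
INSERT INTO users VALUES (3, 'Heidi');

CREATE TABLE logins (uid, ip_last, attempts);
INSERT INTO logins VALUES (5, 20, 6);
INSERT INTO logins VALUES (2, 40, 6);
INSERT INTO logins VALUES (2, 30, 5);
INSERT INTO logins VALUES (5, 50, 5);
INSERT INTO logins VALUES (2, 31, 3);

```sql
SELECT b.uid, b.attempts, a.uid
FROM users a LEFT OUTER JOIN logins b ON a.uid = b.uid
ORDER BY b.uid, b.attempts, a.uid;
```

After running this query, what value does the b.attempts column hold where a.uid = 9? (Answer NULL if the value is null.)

LEFT JOIN keeps every row from `users`; unmatched rows get NULL for `logins`'s columns.
Matching on a.uid = b.uid. A NULL in a compared column never satisfies the condition.
Matched pairs: 0; unmatched a rows kept: 5.

NULL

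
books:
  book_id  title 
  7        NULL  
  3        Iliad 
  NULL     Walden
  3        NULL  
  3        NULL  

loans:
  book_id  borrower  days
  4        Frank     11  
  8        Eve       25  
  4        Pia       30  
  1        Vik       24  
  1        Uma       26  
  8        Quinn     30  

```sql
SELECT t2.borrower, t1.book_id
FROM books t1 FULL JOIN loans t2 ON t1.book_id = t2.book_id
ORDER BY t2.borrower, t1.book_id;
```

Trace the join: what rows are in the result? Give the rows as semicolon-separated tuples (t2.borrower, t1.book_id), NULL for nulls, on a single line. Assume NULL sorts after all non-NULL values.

FULL OUTER JOIN keeps every row from both sides; unmatched rows get NULL for the other side's columns.
Matching on t1.book_id = t2.book_id. A NULL in a compared column never satisfies the condition.
Matched pairs: 0; unmatched t1 rows kept: 5; unmatched t2 rows kept: 6.

(Eve, NULL); (Frank, NULL); (Pia, NULL); (Quinn, NULL); (Uma, NULL); (Vik, NULL); (NULL, 3); (NULL, 3); (NULL, 3); (NULL, 7); (NULL, NULL)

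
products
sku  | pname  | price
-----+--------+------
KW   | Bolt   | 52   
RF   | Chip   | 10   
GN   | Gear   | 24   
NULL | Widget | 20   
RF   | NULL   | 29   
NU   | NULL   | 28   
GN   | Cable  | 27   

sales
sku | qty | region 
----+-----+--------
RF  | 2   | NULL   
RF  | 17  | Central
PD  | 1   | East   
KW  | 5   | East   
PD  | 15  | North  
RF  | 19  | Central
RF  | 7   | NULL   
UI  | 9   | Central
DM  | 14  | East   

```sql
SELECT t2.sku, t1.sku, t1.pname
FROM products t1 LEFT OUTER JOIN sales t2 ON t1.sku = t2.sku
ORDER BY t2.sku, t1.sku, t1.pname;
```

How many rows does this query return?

LEFT JOIN keeps every row from `products`; unmatched rows get NULL for `sales`'s columns.
Matching on t1.sku = t2.sku. A NULL in a compared column never satisfies the condition.
- sku=KW: 1 matching t2 row(s), so 1 row(s) emitted.
- sku=RF: 4 matching t2 row(s), so 4 row(s) emitted.
- sku=GN: no t2 row matches, row kept with t2 columns NULL.
- sku=NULL: no t2 row matches, row kept with t2 columns NULL.
- sku=RF: 4 matching t2 row(s), so 4 row(s) emitted.
- sku=NU: no t2 row matches, row kept with t2 columns NULL.
- sku=GN: no t2 row matches, row kept with t2 columns NULL.
Total: 9 matched + 4 padded = 13 rows.

13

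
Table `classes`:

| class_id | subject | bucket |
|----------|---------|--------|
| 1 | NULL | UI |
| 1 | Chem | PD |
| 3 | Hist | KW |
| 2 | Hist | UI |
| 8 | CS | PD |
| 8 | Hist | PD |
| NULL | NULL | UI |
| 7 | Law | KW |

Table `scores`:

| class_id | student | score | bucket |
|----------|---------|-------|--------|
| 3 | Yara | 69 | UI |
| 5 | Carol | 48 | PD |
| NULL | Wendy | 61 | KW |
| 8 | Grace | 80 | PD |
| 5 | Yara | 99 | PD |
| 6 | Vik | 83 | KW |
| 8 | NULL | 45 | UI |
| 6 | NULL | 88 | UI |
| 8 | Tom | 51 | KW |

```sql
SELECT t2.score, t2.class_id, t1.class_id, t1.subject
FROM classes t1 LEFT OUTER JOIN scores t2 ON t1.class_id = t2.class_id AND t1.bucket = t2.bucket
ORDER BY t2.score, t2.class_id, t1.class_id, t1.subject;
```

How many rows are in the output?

LEFT JOIN keeps every row from `classes`; unmatched rows get NULL for `scores`'s columns.
Matching on t1.class_id = t2.class_id AND t1.bucket = t2.bucket. A NULL in a compared column never satisfies the condition.
Matched pairs: 2; unmatched t1 rows kept: 6.
Total: 2 matched + 6 padded = 8 rows.

8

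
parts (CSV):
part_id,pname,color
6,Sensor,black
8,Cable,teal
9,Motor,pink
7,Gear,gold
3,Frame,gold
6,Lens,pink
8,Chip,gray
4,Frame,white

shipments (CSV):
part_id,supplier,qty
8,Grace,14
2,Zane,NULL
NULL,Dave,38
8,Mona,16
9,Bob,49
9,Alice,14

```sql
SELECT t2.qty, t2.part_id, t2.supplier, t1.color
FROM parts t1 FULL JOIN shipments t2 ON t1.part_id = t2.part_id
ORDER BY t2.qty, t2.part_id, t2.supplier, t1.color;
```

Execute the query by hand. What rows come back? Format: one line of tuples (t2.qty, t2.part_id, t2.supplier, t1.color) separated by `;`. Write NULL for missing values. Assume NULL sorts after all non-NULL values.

FULL OUTER JOIN keeps every row from both sides; unmatched rows get NULL for the other side's columns.
Matching on t1.part_id = t2.part_id. A NULL in a compared column never satisfies the condition.
- t1[0] part_id=6 → no match; kept with NULLs on the t2 side.
- t1[1] part_id=8 → 2 match(es) in t2 → 2 row(s).
- t1[2] part_id=9 → 2 match(es) in t2 → 2 row(s).
- t1[3] part_id=7 → no match; kept with NULLs on the t2 side.
- t1[4] part_id=3 → no match; kept with NULLs on the t2 side.
- t1[5] part_id=6 → no match; kept with NULLs on the t2 side.
- t1[6] part_id=8 → 2 match(es) in t2 → 2 row(s).
- t1[7] part_id=4 → no match; kept with NULLs on the t2 side.
- 2 row(s) from t2 found no t1 partner → padded with NULL.

(14, 8, Grace, gray); (14, 8, Grace, teal); (14, 9, Alice, pink); (16, 8, Mona, gray); (16, 8, Mona, teal); (38, NULL, Dave, NULL); (49, 9, Bob, pink); (NULL, 2, Zane, NULL); (NULL, NULL, NULL, black); (NULL, NULL, NULL, gold); (NULL, NULL, NULL, gold); (NULL, NULL, NULL, pink); (NULL, NULL, NULL, white)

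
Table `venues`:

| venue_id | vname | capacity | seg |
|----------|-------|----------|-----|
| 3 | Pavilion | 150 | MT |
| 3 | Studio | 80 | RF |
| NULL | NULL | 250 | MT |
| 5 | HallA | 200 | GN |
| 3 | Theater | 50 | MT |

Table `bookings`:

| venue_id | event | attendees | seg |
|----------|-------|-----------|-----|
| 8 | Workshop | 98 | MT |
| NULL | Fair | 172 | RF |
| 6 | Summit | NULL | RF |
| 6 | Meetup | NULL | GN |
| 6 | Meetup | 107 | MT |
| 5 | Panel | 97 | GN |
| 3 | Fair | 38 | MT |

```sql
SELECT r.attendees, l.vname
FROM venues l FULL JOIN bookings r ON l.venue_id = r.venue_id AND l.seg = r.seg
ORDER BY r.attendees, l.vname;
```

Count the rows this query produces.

10

FULL OUTER JOIN keeps every row from both sides; unmatched rows get NULL for the other side's columns.
Matching on l.venue_id = r.venue_id AND l.seg = r.seg. A NULL in a compared column never satisfies the condition.
Matched pairs: 3; unmatched l rows kept: 2; unmatched r rows kept: 5.
Total: 3 matched + 7 padded = 10 rows.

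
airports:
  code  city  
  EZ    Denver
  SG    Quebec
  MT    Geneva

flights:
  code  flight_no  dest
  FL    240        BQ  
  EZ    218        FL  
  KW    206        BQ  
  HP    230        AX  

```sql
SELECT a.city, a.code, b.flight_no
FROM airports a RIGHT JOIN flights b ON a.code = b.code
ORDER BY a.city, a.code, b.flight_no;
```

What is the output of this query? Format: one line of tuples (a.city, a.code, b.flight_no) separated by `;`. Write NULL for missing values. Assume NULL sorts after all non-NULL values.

RIGHT JOIN keeps every row from `flights`; unmatched rows get NULL for `airports`'s columns.
Matching on a.code = b.code.
- a row (code=EZ): matches 1 b row(s) → 1 output row(s).
- a row (code=SG): no match.
- a row (code=MT): no match.
- plus 3 unmatched b row(s), each kept with NULL a columns.
After projecting and ordering:
a.city | a.code | b.flight_no
Denver | EZ | 218
NULL | NULL | 206
NULL | NULL | 230
NULL | NULL | 240

(Denver, EZ, 218); (NULL, NULL, 206); (NULL, NULL, 230); (NULL, NULL, 240)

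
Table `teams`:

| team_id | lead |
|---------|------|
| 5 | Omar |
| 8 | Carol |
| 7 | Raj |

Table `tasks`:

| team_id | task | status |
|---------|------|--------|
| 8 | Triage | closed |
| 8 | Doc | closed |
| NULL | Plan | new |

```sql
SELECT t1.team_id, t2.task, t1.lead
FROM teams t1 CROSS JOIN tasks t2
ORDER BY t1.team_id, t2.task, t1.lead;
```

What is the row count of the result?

9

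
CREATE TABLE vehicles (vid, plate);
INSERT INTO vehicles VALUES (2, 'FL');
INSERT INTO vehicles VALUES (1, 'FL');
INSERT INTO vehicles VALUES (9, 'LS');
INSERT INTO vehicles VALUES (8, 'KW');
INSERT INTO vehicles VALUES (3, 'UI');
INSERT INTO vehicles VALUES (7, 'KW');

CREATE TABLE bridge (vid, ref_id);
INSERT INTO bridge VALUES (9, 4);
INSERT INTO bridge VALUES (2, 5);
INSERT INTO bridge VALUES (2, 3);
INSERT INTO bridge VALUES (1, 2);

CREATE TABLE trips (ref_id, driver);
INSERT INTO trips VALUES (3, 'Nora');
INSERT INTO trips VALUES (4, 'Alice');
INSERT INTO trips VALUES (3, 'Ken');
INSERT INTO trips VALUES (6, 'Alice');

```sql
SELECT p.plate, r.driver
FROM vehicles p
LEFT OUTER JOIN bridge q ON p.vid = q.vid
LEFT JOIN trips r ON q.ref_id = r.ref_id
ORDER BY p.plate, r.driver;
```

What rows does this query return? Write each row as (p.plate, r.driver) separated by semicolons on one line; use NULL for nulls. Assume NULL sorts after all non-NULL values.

(FL, Ken); (FL, Nora); (FL, NULL); (FL, NULL); (KW, NULL); (KW, NULL); (LS, Alice); (UI, NULL)

Step 1 — p LEFT JOIN q on vid → 7 row(s).
Then LEFT JOIN `trips r` on ref_id: each of those 7 rows is kept; rows whose q.ref_id has no match in r get NULL for r's columns.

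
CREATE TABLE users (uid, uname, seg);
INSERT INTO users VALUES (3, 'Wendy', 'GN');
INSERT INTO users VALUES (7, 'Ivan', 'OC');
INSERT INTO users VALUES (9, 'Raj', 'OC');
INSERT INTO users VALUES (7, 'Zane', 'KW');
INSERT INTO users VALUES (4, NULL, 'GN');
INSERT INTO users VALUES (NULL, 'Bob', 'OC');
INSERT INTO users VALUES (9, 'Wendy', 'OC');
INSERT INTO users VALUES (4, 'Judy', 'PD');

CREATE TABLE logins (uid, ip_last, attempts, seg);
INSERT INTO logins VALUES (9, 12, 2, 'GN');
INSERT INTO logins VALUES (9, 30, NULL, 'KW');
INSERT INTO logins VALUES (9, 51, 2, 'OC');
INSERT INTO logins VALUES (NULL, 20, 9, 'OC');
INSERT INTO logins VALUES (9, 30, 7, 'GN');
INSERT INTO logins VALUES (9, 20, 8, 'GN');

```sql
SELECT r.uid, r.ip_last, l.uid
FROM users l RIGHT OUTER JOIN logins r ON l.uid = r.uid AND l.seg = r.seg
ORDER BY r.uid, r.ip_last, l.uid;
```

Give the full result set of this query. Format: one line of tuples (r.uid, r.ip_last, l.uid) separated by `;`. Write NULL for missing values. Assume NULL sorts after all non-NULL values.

(9, 12, NULL); (9, 20, NULL); (9, 30, NULL); (9, 30, NULL); (9, 51, 9); (9, 51, 9); (NULL, 20, NULL)

RIGHT JOIN keeps every row from `logins`; unmatched rows get NULL for `users`'s columns.
Matching on l.uid = r.uid AND l.seg = r.seg. A NULL in a compared column never satisfies the condition.
Matched pairs: 2; unmatched r rows kept: 5.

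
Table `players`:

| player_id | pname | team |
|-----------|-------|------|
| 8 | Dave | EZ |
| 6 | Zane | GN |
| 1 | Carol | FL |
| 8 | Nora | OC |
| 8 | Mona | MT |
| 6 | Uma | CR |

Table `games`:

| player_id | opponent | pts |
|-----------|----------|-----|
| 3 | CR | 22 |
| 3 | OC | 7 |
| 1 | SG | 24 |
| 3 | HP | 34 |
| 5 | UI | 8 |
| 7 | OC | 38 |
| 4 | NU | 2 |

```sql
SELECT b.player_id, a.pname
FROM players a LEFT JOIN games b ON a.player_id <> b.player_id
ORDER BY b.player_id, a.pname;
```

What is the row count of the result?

LEFT JOIN keeps every row from `players`; unmatched rows get NULL for `games`'s columns.
Matching on a.player_id <> b.player_id.
- player_id=8: 7 matching b row(s), so 7 row(s) emitted.
- player_id=6: 7 matching b row(s), so 7 row(s) emitted.
- player_id=1: 6 matching b row(s), so 6 row(s) emitted.
- player_id=8: 7 matching b row(s), so 7 row(s) emitted.
- player_id=8: 7 matching b row(s), so 7 row(s) emitted.
- player_id=6: 7 matching b row(s), so 7 row(s) emitted.
Total: 41 rows.

41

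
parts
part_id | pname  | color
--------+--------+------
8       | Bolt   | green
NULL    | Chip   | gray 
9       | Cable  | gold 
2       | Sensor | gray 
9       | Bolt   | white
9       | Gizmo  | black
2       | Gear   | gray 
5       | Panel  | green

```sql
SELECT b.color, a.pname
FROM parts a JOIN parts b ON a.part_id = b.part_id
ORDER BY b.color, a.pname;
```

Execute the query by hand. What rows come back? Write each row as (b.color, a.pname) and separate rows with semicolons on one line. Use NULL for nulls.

(black, Bolt); (black, Cable); (black, Gizmo); (gold, Bolt); (gold, Cable); (gold, Gizmo); (gray, Gear); (gray, Gear); (gray, Sensor); (gray, Sensor); (green, Bolt); (green, Panel); (white, Bolt); (white, Cable); (white, Gizmo)

INNER JOIN keeps only pairs where the ON condition holds.
Matching on a.part_id = b.part_id. A NULL in a compared column never satisfies the condition.
- a row (part_id=8): matches 1 b row(s) → 1 output row(s).
- a row (part_id=NULL): no match → dropped.
- a row (part_id=9): matches 3 b row(s) → 3 output row(s).
- a row (part_id=2): matches 2 b row(s) → 2 output row(s).
- a row (part_id=9): matches 3 b row(s) → 3 output row(s).
- a row (part_id=9): matches 3 b row(s) → 3 output row(s).
- a row (part_id=2): matches 2 b row(s) → 2 output row(s).
- a row (part_id=5): matches 1 b row(s) → 1 output row(s).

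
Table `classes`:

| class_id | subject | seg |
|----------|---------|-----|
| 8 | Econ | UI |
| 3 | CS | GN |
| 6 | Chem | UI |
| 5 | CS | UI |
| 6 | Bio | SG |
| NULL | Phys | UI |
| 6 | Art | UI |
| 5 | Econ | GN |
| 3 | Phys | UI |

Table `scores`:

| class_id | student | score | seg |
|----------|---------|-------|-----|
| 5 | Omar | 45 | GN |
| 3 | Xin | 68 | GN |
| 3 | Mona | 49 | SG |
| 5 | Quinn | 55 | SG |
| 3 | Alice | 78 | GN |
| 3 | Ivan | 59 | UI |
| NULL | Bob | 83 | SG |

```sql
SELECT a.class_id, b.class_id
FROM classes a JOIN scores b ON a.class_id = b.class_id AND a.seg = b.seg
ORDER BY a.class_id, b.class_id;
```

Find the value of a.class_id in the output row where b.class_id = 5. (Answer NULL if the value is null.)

5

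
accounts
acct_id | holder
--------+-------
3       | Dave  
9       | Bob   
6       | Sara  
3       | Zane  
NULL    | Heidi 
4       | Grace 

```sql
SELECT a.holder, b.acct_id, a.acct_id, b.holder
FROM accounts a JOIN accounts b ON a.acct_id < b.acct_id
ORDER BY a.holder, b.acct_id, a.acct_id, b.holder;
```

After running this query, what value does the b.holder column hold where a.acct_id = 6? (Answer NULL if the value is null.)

Bob

INNER JOIN keeps only pairs where the ON condition holds.
Matching on a.acct_id < b.acct_id. A NULL in a compared column never satisfies the condition.
- a[0] acct_id=3 → 3 match(es) in b → 3 row(s).
- a[1] acct_id=9 → no match; dropped.
- a[2] acct_id=6 → 1 match(es) in b → 1 row(s).
- a[3] acct_id=3 → 3 match(es) in b → 3 row(s).
- a[4] acct_id=NULL → no match; dropped.
- a[5] acct_id=4 → 2 match(es) in b → 2 row(s).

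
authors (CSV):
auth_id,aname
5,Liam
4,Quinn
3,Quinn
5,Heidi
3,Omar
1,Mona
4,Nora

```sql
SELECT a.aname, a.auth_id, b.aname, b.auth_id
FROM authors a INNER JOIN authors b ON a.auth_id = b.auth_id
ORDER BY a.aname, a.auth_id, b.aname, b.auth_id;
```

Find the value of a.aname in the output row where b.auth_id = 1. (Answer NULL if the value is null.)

INNER JOIN keeps only pairs where the ON condition holds.
Matching on a.auth_id = b.auth_id.
- a (auth_id=5) pairs with 2 row(s) of b.
- a (auth_id=4) pairs with 2 row(s) of b.
- a (auth_id=3) pairs with 2 row(s) of b.
- a (auth_id=5) pairs with 2 row(s) of b.
- a (auth_id=3) pairs with 2 row(s) of b.
- a (auth_id=1) pairs with 1 row(s) of b.
- a (auth_id=4) pairs with 2 row(s) of b.

Mona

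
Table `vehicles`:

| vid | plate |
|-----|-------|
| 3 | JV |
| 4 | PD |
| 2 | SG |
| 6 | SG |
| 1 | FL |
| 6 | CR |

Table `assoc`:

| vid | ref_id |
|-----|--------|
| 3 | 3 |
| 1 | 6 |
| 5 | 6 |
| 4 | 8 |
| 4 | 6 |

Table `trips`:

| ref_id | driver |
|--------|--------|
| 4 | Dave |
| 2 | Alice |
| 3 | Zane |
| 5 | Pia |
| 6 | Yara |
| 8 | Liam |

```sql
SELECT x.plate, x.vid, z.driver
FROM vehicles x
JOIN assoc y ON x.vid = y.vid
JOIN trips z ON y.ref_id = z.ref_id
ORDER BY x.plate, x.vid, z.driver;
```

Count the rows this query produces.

Step 1 — x INNER JOIN y on vid → 4 row(s).
Then INNER JOIN `trips z` on ref_id: keep only rows whose y.ref_id appears in z.
Result: 4 row(s).

4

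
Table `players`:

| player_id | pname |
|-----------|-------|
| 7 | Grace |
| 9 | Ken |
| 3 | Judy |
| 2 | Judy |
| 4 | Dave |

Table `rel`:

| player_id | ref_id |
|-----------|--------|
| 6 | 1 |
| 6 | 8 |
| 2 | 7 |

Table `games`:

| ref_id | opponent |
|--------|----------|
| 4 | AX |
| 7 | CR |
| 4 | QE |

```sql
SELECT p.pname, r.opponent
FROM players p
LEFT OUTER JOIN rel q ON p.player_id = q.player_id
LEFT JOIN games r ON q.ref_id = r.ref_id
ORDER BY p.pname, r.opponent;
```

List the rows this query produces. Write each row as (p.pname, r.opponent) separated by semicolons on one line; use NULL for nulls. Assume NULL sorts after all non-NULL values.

Step 1 — p LEFT JOIN q on player_id → 5 row(s).
Then LEFT JOIN `games r` on ref_id: each of those 5 rows is kept; rows whose q.ref_id has no match in r get NULL for r's columns.

(Dave, NULL); (Grace, NULL); (Judy, CR); (Judy, NULL); (Ken, NULL)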